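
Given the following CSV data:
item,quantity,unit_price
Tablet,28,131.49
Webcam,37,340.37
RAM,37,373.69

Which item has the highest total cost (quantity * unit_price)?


Computing row totals:
  Tablet: 3681.72
  Webcam: 12593.69
  RAM: 13826.53
Maximum: RAM (13826.53)

ANSWER: RAM


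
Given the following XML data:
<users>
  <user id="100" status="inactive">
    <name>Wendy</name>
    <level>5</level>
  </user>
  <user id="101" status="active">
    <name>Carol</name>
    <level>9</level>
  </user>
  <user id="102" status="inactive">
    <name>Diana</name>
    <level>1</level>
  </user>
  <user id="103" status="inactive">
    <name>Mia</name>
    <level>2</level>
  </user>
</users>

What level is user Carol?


Finding user: Carol
<level>9</level>

ANSWER: 9


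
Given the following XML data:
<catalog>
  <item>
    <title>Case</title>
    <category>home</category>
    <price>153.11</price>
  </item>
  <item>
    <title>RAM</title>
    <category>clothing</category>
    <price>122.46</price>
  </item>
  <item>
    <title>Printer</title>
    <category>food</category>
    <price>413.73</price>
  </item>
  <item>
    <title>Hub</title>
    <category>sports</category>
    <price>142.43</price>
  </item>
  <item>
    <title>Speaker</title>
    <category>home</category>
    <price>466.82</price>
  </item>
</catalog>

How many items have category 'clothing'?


Scanning <item> elements for <category>clothing</category>:
  Item 2: RAM -> MATCH
Count: 1

ANSWER: 1


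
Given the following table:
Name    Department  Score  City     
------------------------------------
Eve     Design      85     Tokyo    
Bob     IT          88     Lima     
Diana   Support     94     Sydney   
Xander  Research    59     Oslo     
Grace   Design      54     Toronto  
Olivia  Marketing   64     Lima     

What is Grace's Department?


Row 5: Grace
Department = Design

ANSWER: Design


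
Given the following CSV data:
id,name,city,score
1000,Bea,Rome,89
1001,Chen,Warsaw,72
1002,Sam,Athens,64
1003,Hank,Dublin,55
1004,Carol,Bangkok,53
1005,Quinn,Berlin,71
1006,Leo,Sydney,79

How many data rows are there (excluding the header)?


Counting rows (excluding header):
Header: id,name,city,score
Data rows: 7

ANSWER: 7


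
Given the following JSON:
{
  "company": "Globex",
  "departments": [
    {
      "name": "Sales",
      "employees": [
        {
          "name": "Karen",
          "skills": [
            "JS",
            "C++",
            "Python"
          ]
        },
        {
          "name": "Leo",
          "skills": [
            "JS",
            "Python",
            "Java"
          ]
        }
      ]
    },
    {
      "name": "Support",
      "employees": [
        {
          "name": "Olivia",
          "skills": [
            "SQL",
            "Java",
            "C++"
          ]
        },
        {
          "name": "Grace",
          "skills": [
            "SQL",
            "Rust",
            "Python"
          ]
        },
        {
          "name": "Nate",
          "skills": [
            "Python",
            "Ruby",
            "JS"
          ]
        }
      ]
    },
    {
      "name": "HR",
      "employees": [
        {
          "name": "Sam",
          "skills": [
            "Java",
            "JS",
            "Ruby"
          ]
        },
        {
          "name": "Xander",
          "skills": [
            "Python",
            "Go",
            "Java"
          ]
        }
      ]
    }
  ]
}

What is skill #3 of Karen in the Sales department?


Path: departments[0].employees[0].skills[2]
Value: Python

ANSWER: Python


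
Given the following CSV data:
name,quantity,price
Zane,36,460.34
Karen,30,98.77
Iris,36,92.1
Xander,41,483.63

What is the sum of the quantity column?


Values in 'quantity' column:
  Row 1: 36
  Row 2: 30
  Row 3: 36
  Row 4: 41
Sum = 36 + 30 + 36 + 41 = 143

ANSWER: 143


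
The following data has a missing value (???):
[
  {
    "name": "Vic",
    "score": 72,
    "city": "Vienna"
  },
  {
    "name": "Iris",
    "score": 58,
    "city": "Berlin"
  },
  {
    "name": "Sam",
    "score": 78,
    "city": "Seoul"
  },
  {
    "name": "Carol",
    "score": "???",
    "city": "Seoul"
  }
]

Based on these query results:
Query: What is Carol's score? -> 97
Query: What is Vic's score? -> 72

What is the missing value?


The missing value is Carol's score
From query: Carol's score = 97

ANSWER: 97


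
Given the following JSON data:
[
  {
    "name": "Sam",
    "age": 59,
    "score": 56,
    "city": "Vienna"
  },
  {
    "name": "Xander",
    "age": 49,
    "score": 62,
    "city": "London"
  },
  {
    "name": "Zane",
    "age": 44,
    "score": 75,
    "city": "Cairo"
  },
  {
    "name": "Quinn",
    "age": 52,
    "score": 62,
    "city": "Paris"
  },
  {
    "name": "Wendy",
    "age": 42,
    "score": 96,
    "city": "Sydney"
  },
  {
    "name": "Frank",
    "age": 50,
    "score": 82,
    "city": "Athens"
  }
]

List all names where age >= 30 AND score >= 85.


Checking both conditions:
  Sam (age=59, score=56) -> no
  Xander (age=49, score=62) -> no
  Zane (age=44, score=75) -> no
  Quinn (age=52, score=62) -> no
  Wendy (age=42, score=96) -> YES
  Frank (age=50, score=82) -> no


ANSWER: Wendy


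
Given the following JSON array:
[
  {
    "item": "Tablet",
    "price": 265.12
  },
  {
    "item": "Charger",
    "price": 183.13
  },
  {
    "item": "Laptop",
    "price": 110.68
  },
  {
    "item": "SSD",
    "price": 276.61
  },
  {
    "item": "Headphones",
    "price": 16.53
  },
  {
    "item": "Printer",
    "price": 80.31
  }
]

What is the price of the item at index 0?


Array index 0 -> Tablet
price = 265.12

ANSWER: 265.12


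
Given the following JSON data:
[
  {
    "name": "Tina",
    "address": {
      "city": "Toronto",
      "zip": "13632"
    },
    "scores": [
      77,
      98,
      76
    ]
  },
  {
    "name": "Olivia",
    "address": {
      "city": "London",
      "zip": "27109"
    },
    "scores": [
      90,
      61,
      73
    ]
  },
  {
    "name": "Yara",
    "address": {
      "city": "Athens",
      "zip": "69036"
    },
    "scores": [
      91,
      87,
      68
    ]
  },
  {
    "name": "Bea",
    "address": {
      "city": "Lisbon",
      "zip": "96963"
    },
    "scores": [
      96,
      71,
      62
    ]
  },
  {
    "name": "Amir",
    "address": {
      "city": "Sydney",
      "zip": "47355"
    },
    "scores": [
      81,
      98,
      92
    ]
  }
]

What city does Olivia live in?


Path: records[1].address.city
Value: London

ANSWER: London


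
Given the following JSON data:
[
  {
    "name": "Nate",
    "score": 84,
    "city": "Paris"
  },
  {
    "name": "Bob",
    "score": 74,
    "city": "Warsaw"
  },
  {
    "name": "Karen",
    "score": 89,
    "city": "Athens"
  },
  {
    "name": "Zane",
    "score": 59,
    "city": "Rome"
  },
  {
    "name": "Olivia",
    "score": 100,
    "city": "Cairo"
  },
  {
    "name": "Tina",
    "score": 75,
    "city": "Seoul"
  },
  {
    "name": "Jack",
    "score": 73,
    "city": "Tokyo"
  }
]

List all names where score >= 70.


Filtering records where score >= 70:
  Nate (score=84) -> YES
  Bob (score=74) -> YES
  Karen (score=89) -> YES
  Zane (score=59) -> no
  Olivia (score=100) -> YES
  Tina (score=75) -> YES
  Jack (score=73) -> YES


ANSWER: Nate, Bob, Karen, Olivia, Tina, Jack


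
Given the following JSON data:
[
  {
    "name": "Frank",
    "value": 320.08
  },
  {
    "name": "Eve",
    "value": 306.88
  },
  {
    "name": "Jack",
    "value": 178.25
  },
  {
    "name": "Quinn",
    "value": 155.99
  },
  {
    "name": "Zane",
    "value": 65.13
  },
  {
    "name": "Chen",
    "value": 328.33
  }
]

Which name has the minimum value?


Comparing values:
  Frank: 320.08
  Eve: 306.88
  Jack: 178.25
  Quinn: 155.99
  Zane: 65.13
  Chen: 328.33
Minimum: Zane (65.13)

ANSWER: Zane


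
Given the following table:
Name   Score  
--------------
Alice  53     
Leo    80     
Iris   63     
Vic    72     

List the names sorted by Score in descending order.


Sorting by Score (descending):
  Leo: 80
  Vic: 72
  Iris: 63
  Alice: 53


ANSWER: Leo, Vic, Iris, Alice


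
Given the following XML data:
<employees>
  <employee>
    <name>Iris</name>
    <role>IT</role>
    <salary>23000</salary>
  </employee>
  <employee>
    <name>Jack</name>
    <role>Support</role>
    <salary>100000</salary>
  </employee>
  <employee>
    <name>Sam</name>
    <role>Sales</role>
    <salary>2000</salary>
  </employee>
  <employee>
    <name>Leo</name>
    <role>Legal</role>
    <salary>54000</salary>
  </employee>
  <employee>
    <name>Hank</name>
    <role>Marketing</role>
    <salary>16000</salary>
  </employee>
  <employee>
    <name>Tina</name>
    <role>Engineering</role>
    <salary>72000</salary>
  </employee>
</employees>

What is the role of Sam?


Searching for <employee> with <name>Sam</name>
Found at position 3
<role>Sales</role>

ANSWER: Sales


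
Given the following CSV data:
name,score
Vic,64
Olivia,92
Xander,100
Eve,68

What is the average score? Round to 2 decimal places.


Scores: 64, 92, 100, 68
Sum = 324
Count = 4
Average = 324 / 4 = 81.00

ANSWER: 81.00


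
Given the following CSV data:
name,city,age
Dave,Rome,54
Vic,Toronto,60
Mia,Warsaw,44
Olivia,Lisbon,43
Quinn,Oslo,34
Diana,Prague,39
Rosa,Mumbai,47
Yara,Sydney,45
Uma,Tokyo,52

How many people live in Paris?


Scanning city column for 'Paris':
Total matches: 0

ANSWER: 0


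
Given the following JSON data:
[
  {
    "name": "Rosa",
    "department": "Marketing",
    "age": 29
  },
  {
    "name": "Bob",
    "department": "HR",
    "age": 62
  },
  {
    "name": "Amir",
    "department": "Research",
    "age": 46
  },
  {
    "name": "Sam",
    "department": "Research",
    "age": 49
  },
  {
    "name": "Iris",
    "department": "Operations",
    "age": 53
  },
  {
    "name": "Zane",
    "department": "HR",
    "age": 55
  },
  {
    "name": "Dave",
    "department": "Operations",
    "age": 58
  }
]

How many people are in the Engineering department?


Scanning records for department = Engineering
  No matches found
Count: 0

ANSWER: 0


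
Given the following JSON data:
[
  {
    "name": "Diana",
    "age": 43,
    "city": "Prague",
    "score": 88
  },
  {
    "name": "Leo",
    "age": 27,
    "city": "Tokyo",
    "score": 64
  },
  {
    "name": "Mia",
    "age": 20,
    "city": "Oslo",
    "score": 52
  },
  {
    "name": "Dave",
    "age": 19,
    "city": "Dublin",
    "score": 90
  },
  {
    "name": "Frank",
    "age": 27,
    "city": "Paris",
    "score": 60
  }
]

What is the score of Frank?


Looking up record where name = Frank
Record index: 4
Field 'score' = 60

ANSWER: 60


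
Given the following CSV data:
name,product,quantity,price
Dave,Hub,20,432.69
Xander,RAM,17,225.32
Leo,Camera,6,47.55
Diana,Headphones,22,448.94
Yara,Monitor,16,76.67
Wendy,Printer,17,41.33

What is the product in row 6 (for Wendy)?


Row 6: Wendy
Column 'product' = Printer

ANSWER: Printer


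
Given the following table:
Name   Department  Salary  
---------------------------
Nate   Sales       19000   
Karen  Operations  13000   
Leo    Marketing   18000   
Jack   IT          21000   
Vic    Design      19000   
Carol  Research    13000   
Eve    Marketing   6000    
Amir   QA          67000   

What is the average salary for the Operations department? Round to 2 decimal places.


Operations department members:
  Karen: 13000
Sum = 13000
Count = 1
Average = 13000 / 1 = 13000.00

ANSWER: 13000.00


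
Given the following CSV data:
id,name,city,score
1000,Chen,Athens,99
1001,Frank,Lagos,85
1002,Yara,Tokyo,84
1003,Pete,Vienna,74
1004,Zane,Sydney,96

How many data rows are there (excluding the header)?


Counting rows (excluding header):
Header: id,name,city,score
Data rows: 5

ANSWER: 5


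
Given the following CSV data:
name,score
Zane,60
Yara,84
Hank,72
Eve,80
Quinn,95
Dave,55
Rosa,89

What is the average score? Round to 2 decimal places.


Scores: 60, 84, 72, 80, 95, 55, 89
Sum = 535
Count = 7
Average = 535 / 7 = 76.43

ANSWER: 76.43


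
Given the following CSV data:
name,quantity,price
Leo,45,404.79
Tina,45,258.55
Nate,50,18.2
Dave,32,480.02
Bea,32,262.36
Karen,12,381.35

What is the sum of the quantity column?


Values in 'quantity' column:
  Row 1: 45
  Row 2: 45
  Row 3: 50
  Row 4: 32
  Row 5: 32
  Row 6: 12
Sum = 45 + 45 + 50 + 32 + 32 + 12 = 216

ANSWER: 216


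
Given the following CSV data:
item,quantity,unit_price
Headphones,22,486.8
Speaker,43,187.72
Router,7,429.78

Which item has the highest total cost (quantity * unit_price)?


Computing row totals:
  Headphones: 10709.6
  Speaker: 8071.96
  Router: 3008.46
Maximum: Headphones (10709.6)

ANSWER: Headphones


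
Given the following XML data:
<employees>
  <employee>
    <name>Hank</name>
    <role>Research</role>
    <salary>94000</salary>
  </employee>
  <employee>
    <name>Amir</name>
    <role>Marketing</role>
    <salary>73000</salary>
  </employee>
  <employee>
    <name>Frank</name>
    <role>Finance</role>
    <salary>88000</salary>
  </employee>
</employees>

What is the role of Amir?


Searching for <employee> with <name>Amir</name>
Found at position 2
<role>Marketing</role>

ANSWER: Marketing


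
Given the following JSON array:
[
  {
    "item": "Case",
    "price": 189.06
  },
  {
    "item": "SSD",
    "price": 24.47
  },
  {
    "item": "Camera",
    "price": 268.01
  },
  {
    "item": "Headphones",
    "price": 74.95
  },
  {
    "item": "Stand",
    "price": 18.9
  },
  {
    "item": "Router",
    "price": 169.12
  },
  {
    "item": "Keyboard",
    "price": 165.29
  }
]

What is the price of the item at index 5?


Array index 5 -> Router
price = 169.12

ANSWER: 169.12


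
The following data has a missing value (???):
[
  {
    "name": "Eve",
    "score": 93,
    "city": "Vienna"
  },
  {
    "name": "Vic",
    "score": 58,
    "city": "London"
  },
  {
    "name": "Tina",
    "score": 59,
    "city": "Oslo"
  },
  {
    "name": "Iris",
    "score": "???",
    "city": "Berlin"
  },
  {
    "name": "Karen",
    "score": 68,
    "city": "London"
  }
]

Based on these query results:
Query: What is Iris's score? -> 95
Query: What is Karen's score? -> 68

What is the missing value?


The missing value is Iris's score
From query: Iris's score = 95

ANSWER: 95


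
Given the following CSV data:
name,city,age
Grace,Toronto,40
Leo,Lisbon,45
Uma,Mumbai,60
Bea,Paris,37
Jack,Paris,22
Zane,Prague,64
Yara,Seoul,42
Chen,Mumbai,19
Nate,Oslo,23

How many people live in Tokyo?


Scanning city column for 'Tokyo':
Total matches: 0

ANSWER: 0


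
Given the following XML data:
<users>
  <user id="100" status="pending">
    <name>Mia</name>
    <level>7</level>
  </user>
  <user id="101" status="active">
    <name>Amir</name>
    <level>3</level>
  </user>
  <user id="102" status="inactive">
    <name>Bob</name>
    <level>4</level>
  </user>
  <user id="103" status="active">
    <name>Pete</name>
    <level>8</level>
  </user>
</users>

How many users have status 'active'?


Counting users with status='active':
  Amir (id=101) -> MATCH
  Pete (id=103) -> MATCH
Count: 2

ANSWER: 2


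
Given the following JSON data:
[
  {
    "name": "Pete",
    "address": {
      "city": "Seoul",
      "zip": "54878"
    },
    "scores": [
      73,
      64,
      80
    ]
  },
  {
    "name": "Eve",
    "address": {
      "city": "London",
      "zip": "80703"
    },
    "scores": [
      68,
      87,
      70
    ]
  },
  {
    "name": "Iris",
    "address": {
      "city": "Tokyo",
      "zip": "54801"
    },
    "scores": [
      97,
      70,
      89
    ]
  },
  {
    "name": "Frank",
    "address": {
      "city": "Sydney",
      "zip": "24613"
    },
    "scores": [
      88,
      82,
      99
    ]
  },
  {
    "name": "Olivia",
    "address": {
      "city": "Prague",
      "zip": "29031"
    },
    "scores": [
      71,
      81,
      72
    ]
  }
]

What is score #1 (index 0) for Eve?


Path: records[1].scores[0]
Value: 68

ANSWER: 68


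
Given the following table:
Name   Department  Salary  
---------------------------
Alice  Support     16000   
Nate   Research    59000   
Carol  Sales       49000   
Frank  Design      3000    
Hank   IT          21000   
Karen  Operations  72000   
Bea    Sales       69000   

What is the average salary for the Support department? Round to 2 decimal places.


Support department members:
  Alice: 16000
Sum = 16000
Count = 1
Average = 16000 / 1 = 16000.00

ANSWER: 16000.00


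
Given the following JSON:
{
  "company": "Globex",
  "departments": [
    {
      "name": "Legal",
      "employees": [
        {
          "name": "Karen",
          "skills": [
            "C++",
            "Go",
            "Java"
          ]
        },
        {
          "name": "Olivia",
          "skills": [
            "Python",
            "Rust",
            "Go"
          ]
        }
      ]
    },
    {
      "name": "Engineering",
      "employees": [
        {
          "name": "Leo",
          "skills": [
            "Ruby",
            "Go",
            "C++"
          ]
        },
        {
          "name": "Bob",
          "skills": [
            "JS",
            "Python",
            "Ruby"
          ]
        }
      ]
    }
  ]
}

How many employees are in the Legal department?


Path: departments[0].employees
Count: 2

ANSWER: 2


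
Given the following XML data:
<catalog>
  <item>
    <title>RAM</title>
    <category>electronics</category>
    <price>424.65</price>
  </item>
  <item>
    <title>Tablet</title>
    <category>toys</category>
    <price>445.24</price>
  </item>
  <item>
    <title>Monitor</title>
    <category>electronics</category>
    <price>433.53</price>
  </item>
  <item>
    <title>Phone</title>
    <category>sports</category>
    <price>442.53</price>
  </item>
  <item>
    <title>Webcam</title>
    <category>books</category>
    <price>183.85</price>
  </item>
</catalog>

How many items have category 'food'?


Scanning <item> elements for <category>food</category>:
Count: 0

ANSWER: 0


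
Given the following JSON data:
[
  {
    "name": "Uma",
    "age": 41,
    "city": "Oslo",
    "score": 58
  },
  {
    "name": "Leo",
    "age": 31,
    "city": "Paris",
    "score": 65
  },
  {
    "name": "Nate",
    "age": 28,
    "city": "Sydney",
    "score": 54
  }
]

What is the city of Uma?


Looking up record where name = Uma
Record index: 0
Field 'city' = Oslo

ANSWER: Oslo


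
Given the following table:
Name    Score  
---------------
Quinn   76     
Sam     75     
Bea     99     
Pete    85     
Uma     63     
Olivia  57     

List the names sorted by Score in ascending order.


Sorting by Score (ascending):
  Olivia: 57
  Uma: 63
  Sam: 75
  Quinn: 76
  Pete: 85
  Bea: 99


ANSWER: Olivia, Uma, Sam, Quinn, Pete, Bea


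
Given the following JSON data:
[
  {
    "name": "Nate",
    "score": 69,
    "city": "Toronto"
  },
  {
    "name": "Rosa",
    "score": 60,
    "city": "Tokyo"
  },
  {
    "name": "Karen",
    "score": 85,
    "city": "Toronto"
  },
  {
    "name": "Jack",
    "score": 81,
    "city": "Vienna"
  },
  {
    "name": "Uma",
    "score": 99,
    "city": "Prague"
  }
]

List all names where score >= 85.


Filtering records where score >= 85:
  Nate (score=69) -> no
  Rosa (score=60) -> no
  Karen (score=85) -> YES
  Jack (score=81) -> no
  Uma (score=99) -> YES


ANSWER: Karen, Uma


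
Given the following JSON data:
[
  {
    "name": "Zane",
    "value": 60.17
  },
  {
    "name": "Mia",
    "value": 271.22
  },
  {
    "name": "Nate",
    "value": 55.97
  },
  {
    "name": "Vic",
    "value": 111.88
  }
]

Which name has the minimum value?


Comparing values:
  Zane: 60.17
  Mia: 271.22
  Nate: 55.97
  Vic: 111.88
Minimum: Nate (55.97)

ANSWER: Nate


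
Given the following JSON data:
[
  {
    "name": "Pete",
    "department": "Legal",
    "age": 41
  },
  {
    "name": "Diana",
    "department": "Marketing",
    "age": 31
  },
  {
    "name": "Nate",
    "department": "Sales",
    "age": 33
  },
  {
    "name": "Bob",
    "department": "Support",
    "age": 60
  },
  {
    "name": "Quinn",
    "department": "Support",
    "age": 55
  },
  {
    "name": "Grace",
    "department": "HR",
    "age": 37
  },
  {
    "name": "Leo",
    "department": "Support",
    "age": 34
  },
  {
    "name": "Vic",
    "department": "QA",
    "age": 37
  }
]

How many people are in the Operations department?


Scanning records for department = Operations
  No matches found
Count: 0

ANSWER: 0


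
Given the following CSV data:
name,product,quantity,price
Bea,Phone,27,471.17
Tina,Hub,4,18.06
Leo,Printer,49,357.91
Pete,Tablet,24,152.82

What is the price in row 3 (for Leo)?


Row 3: Leo
Column 'price' = 357.91

ANSWER: 357.91


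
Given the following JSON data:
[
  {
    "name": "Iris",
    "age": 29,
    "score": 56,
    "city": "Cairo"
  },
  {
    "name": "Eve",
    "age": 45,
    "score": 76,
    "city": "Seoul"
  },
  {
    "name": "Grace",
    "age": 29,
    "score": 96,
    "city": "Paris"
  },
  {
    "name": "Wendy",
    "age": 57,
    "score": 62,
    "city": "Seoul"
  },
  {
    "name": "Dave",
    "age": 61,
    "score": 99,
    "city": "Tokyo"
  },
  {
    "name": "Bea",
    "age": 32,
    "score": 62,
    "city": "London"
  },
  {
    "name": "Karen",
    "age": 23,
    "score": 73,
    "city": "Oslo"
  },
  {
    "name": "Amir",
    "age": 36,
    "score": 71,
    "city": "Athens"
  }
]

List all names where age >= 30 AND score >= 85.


Checking both conditions:
  Iris (age=29, score=56) -> no
  Eve (age=45, score=76) -> no
  Grace (age=29, score=96) -> no
  Wendy (age=57, score=62) -> no
  Dave (age=61, score=99) -> YES
  Bea (age=32, score=62) -> no
  Karen (age=23, score=73) -> no
  Amir (age=36, score=71) -> no


ANSWER: Dave


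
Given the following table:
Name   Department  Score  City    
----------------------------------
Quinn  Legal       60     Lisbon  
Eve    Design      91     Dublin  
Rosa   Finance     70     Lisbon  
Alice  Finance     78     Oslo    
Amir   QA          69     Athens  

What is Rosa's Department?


Row 3: Rosa
Department = Finance

ANSWER: Finance


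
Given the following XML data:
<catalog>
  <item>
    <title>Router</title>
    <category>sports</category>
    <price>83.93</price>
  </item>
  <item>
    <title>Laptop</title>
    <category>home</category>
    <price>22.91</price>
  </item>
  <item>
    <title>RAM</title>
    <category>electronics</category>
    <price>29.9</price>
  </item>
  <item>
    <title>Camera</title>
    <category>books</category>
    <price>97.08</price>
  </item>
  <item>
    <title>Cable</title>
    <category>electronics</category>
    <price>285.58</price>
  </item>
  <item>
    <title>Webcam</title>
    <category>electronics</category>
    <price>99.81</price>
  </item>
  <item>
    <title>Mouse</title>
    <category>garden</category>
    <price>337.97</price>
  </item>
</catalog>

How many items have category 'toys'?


Scanning <item> elements for <category>toys</category>:
Count: 0

ANSWER: 0


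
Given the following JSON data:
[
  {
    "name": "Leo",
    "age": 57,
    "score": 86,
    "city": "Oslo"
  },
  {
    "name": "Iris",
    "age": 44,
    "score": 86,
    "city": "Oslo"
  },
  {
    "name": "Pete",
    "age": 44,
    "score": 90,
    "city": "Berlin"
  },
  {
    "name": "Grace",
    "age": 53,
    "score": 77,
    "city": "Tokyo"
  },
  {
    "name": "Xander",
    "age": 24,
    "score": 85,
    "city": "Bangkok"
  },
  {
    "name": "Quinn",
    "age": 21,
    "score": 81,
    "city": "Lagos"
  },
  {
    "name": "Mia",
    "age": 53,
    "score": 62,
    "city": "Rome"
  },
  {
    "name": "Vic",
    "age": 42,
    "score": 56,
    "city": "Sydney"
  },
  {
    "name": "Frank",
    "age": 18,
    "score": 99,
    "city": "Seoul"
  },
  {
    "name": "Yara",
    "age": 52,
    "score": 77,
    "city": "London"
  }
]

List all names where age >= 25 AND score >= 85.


Checking both conditions:
  Leo (age=57, score=86) -> YES
  Iris (age=44, score=86) -> YES
  Pete (age=44, score=90) -> YES
  Grace (age=53, score=77) -> no
  Xander (age=24, score=85) -> no
  Quinn (age=21, score=81) -> no
  Mia (age=53, score=62) -> no
  Vic (age=42, score=56) -> no
  Frank (age=18, score=99) -> no
  Yara (age=52, score=77) -> no


ANSWER: Leo, Iris, Pete


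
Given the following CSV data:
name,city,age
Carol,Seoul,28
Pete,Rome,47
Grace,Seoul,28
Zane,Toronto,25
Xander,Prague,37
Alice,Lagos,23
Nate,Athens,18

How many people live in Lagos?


Scanning city column for 'Lagos':
  Row 6: Alice -> MATCH
Total matches: 1

ANSWER: 1


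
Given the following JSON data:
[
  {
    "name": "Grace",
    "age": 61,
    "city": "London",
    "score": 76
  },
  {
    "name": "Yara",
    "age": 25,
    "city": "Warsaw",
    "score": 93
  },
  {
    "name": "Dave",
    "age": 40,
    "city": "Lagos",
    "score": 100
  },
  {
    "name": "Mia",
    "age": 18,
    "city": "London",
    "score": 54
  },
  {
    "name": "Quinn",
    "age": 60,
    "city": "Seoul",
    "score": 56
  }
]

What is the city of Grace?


Looking up record where name = Grace
Record index: 0
Field 'city' = London

ANSWER: London


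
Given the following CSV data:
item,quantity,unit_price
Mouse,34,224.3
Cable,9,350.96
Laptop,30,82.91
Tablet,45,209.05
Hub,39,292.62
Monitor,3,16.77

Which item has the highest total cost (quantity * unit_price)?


Computing row totals:
  Mouse: 7626.2
  Cable: 3158.64
  Laptop: 2487.3
  Tablet: 9407.25
  Hub: 11412.18
  Monitor: 50.31
Maximum: Hub (11412.18)

ANSWER: Hub


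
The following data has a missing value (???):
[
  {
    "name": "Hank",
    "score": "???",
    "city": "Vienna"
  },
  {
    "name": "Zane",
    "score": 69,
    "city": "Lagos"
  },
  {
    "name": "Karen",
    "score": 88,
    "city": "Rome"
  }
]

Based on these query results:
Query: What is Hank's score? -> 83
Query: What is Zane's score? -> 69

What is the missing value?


The missing value is Hank's score
From query: Hank's score = 83

ANSWER: 83


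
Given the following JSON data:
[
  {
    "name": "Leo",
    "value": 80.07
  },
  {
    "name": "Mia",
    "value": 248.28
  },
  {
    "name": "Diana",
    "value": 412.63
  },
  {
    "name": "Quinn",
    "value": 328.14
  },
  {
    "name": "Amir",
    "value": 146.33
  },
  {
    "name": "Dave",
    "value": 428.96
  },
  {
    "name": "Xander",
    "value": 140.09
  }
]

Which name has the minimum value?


Comparing values:
  Leo: 80.07
  Mia: 248.28
  Diana: 412.63
  Quinn: 328.14
  Amir: 146.33
  Dave: 428.96
  Xander: 140.09
Minimum: Leo (80.07)

ANSWER: Leo


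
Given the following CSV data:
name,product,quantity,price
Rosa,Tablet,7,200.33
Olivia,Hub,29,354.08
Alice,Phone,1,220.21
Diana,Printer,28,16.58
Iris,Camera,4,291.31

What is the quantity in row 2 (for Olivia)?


Row 2: Olivia
Column 'quantity' = 29

ANSWER: 29


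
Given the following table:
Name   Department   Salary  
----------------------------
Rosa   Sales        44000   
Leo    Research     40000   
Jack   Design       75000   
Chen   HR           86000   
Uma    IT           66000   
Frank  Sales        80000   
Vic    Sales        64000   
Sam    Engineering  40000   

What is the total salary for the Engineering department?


Engineering department members:
  Sam: 40000
Total = 40000 = 40000

ANSWER: 40000


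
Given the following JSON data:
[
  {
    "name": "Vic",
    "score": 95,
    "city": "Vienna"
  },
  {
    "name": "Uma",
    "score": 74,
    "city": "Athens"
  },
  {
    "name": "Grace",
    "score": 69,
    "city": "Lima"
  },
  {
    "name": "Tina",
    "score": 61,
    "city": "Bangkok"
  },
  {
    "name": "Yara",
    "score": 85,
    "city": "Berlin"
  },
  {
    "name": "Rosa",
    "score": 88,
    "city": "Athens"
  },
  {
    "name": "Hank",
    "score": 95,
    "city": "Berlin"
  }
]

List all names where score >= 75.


Filtering records where score >= 75:
  Vic (score=95) -> YES
  Uma (score=74) -> no
  Grace (score=69) -> no
  Tina (score=61) -> no
  Yara (score=85) -> YES
  Rosa (score=88) -> YES
  Hank (score=95) -> YES


ANSWER: Vic, Yara, Rosa, Hank


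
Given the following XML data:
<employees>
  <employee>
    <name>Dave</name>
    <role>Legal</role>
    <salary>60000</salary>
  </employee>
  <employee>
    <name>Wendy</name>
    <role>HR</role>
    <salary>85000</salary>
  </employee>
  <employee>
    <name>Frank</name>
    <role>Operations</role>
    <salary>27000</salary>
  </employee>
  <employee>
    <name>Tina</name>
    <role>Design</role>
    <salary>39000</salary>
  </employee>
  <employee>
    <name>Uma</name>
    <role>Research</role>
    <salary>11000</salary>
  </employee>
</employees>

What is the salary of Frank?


Searching for <employee> with <name>Frank</name>
Found at position 3
<salary>27000</salary>

ANSWER: 27000


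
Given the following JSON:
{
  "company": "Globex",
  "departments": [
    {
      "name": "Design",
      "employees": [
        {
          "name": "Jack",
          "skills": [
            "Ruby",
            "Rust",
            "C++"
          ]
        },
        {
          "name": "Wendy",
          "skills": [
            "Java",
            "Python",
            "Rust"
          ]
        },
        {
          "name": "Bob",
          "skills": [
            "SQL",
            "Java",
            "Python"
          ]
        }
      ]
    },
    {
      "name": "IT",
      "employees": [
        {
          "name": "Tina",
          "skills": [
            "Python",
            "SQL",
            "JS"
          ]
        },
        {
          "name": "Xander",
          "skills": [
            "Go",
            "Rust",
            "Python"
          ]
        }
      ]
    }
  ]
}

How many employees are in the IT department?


Path: departments[1].employees
Count: 2

ANSWER: 2


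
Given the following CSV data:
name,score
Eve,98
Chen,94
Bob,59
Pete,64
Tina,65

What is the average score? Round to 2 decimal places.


Scores: 98, 94, 59, 64, 65
Sum = 380
Count = 5
Average = 380 / 5 = 76.00

ANSWER: 76.00


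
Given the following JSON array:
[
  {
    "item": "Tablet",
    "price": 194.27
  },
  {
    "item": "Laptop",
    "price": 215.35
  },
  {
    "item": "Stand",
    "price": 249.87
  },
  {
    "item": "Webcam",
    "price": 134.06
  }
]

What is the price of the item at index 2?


Array index 2 -> Stand
price = 249.87

ANSWER: 249.87


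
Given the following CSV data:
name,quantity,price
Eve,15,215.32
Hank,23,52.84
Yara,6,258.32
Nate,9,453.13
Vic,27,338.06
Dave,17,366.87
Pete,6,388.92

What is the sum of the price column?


Values in 'price' column:
  Row 1: 215.32
  Row 2: 52.84
  Row 3: 258.32
  Row 4: 453.13
  Row 5: 338.06
  Row 6: 366.87
  Row 7: 388.92
Sum = 215.32 + 52.84 + 258.32 + 453.13 + 338.06 + 366.87 + 388.92 = 2073.46

ANSWER: 2073.46


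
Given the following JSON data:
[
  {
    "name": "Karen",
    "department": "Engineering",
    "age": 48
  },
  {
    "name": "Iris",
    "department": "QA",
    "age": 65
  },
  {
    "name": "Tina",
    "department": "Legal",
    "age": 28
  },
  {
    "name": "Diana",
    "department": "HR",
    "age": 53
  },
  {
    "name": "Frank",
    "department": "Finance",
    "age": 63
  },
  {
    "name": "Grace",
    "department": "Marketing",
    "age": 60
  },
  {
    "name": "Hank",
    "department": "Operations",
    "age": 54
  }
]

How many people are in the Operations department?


Scanning records for department = Operations
  Record 6: Hank
Count: 1

ANSWER: 1


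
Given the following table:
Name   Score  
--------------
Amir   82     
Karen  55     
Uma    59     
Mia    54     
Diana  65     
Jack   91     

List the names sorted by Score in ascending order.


Sorting by Score (ascending):
  Mia: 54
  Karen: 55
  Uma: 59
  Diana: 65
  Amir: 82
  Jack: 91


ANSWER: Mia, Karen, Uma, Diana, Amir, Jack


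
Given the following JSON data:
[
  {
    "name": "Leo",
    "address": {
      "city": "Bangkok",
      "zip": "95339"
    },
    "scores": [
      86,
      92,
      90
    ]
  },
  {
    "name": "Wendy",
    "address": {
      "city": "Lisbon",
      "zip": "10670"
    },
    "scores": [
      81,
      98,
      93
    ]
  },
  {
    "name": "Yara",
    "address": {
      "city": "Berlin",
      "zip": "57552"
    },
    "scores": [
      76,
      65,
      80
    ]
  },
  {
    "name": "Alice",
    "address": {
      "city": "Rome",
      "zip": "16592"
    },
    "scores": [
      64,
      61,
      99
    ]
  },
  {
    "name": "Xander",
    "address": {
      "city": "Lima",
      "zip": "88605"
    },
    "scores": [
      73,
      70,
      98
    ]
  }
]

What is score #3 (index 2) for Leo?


Path: records[0].scores[2]
Value: 90

ANSWER: 90


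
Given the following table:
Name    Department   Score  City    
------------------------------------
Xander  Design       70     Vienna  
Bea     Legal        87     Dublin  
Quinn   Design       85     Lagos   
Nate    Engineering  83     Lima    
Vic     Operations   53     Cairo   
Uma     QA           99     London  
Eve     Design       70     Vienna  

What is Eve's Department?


Row 7: Eve
Department = Design

ANSWER: Design


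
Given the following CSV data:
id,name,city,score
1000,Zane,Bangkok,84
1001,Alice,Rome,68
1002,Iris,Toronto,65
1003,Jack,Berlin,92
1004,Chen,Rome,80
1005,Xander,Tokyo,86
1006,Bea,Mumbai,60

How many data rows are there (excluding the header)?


Counting rows (excluding header):
Header: id,name,city,score
Data rows: 7

ANSWER: 7


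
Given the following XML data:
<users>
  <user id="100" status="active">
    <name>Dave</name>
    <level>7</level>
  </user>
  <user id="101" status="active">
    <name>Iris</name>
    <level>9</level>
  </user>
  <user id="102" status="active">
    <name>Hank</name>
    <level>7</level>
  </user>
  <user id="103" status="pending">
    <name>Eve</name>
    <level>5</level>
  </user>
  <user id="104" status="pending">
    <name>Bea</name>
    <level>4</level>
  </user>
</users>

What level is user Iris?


Finding user: Iris
<level>9</level>

ANSWER: 9


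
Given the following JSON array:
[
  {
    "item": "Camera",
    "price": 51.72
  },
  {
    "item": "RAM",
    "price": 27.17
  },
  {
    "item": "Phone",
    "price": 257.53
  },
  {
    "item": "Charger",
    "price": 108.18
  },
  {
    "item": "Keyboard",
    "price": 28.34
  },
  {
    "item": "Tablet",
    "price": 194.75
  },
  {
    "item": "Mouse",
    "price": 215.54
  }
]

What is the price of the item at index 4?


Array index 4 -> Keyboard
price = 28.34

ANSWER: 28.34


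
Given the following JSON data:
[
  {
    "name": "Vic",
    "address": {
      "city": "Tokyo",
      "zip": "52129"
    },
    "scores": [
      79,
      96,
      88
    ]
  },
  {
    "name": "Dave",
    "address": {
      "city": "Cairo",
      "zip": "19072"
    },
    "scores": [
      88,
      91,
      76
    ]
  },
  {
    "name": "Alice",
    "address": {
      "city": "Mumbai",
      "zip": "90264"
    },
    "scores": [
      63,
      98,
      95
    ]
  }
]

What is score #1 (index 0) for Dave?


Path: records[1].scores[0]
Value: 88

ANSWER: 88


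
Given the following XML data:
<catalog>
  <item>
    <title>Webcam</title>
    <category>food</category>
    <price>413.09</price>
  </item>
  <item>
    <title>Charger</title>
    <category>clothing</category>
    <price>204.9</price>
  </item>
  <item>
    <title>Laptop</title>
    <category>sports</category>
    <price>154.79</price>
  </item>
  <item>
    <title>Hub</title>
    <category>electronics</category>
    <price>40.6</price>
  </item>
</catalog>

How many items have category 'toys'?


Scanning <item> elements for <category>toys</category>:
Count: 0

ANSWER: 0


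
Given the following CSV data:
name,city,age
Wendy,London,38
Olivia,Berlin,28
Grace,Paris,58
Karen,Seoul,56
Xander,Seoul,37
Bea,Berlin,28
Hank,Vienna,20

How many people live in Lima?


Scanning city column for 'Lima':
Total matches: 0

ANSWER: 0


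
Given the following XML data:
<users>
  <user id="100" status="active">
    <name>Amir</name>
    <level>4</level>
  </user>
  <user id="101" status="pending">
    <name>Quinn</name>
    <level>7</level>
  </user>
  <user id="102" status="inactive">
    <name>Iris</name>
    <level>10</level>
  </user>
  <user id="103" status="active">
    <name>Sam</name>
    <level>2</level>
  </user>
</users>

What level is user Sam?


Finding user: Sam
<level>2</level>

ANSWER: 2


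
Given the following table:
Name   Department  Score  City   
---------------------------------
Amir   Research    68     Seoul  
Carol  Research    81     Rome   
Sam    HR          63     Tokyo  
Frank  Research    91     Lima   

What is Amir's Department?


Row 1: Amir
Department = Research

ANSWER: Research


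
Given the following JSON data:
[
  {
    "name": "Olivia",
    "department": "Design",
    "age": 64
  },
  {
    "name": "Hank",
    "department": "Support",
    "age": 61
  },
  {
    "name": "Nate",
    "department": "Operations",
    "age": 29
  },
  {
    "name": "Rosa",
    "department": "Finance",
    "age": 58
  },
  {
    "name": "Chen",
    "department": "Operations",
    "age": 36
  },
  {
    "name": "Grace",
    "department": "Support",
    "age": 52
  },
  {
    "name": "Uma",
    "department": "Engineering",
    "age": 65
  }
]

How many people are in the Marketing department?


Scanning records for department = Marketing
  No matches found
Count: 0

ANSWER: 0


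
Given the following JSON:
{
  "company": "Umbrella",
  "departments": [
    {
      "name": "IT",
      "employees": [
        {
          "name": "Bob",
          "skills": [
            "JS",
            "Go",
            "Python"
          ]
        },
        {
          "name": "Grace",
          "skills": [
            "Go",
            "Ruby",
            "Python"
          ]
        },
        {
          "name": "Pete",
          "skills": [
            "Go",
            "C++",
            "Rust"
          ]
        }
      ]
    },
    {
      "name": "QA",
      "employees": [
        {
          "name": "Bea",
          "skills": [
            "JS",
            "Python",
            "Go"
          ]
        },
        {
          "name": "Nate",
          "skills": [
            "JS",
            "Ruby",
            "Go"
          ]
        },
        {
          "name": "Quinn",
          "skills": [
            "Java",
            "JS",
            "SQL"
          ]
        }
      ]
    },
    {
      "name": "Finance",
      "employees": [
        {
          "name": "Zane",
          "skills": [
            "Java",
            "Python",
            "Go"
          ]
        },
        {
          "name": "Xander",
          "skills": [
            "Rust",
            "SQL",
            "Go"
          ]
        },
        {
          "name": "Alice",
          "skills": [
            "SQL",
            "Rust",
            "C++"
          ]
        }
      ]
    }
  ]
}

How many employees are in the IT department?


Path: departments[0].employees
Count: 3

ANSWER: 3


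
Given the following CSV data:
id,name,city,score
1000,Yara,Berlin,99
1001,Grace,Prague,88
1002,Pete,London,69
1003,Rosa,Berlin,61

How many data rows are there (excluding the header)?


Counting rows (excluding header):
Header: id,name,city,score
Data rows: 4

ANSWER: 4


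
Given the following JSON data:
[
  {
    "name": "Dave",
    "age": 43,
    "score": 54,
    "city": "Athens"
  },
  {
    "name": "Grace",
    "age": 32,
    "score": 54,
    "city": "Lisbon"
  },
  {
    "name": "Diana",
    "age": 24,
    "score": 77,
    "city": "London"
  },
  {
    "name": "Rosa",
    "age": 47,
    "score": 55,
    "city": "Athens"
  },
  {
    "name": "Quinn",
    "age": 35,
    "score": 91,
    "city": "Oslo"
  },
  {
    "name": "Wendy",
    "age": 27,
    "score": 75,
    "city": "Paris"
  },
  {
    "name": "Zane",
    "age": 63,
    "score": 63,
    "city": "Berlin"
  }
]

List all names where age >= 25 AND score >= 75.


Checking both conditions:
  Dave (age=43, score=54) -> no
  Grace (age=32, score=54) -> no
  Diana (age=24, score=77) -> no
  Rosa (age=47, score=55) -> no
  Quinn (age=35, score=91) -> YES
  Wendy (age=27, score=75) -> YES
  Zane (age=63, score=63) -> no


ANSWER: Quinn, Wendy
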